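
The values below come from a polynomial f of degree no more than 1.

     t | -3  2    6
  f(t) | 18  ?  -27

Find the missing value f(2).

-7

The 2 known points determine the degree-1 polynomial uniquely.
Write f(t) = at + b. Substituting each data point gives a linear system:
  -3a + b = 18
  6a + b = -27
Solving the system yields a = -5, b = 3.
So f(t) = -5t + 3.
Then f(2) = -7.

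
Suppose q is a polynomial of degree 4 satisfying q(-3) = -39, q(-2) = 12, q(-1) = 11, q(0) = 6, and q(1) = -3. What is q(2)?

Write q(x) = ax^4 + bx^3 + cx^2 + dx + e. Substituting each data point gives a linear system:
  81a - 27b + 9c - 3d + e = -39
  16a - 8b + 4c - 2d + e = 12
  a - b + c - d + e = 11
  e = 6
  a + b + c + d + e = -3
Solving the system yields a = -2, b = -4, c = 0, d = -3, e = 6.
So q(x) = -2x^4 - 4x^3 - 3x + 6.
Then q(2) = -64.

-64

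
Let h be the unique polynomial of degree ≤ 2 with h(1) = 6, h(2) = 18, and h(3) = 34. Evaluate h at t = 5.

Write h(t) = at^2 + bt + c. Substituting each data point gives a linear system:
  a + b + c = 6
  4a + 2b + c = 18
  9a + 3b + c = 34
Solving the system yields a = 2, b = 6, c = -2.
So h(t) = 2t² + 6t - 2.
Then h(5) = 78.

78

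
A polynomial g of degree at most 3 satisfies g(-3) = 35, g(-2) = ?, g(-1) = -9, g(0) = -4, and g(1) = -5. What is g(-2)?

The 4 known points determine the degree-3 polynomial uniquely.
Write g(x) = ax^3 + bx^2 + cx + d. Substituting each data point gives a linear system:
  -27a + 9b - 3c + d = 35
  -a + b - c + d = -9
  d = -4
  a + b + c + d = -5
Solving the system yields a = -3, b = -3, c = 5, d = -4.
So g(x) = -3x^3 - 3x^2 + 5x - 4.
Then g(-2) = -2.

-2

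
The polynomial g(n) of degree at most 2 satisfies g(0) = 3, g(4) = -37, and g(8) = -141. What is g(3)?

-21

Using the Lagrange interpolation formula with nodes 0, 4, 8:
  L_0(n) = (n - 4)(n - 8) / 32
  L_1(n) = n(n - 8) / -16
  L_2(n) = n(n - 4) / 32
Then g(n) = 3·L_0(n) - 37·L_1(n) - 141·L_2(n).
Expanding and collecting terms gives g(n) = -2n² - 2n + 3.
Evaluating at n = 3: g(3) = -21.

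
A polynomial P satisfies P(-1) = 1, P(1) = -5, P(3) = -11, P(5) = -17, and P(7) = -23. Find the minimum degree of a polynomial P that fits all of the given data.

Forward differences of the values at u = -1, 1, 3, 5, 7:
  P  : 1  -5  -11  -17  -23
  Δ  : -6  -6  -6  -6
  Δ^2: 0  0  0
  Δ^3: 0  0
  Δ^4: 0
The first differences are constant (-6) and nonzero, while all higher differences vanish, so the minimal degree is 1.

1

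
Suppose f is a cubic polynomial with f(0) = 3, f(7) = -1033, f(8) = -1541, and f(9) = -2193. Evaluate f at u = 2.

-23

Write f(u) = au^3 + bu^2 + cu + d. Substituting each data point gives a linear system:
  d = 3
  343a + 49b + 7c + d = -1033
  512a + 64b + 8c + d = -1541
  729a + 81b + 9c + d = -2193
Solving the system yields a = -3, b = 0, c = -1, d = 3.
So f(u) = -3u^3 - u + 3.
Then f(2) = -23.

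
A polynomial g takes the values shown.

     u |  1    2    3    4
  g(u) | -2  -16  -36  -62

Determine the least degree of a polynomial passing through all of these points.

Forward differences of the values at u = 1, 2, 3, 4:
  g  : -2  -16  -36  -62
  Δ  : -14  -20  -26
  Δ^2: -6  -6
  Δ^3: 0
The second differences are constant (-6) and nonzero, while all higher differences vanish, so the minimal degree is 2.

2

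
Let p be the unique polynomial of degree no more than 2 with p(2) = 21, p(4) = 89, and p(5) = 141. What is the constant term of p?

1

Write p(t) = at^2 + bt + c. Substituting each data point gives a linear system:
  4a + 2b + c = 21
  16a + 4b + c = 89
  25a + 5b + c = 141
Solving the system yields a = 6, b = -2, c = 1.
So p(t) = 6t^2 - 2t + 1.
The constant term is 1.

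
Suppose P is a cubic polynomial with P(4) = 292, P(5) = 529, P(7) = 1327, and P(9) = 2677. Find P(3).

Write P(n) = an^3 + bn^2 + cn + d. Substituting each data point gives a linear system:
  64a + 16b + 4c + d = 292
  125a + 25b + 5c + d = 529
  343a + 49b + 7c + d = 1327
  729a + 81b + 9c + d = 2677
Solving the system yields a = 3, b = 6, c = 0, d = 4.
So P(n) = 3n³ + 6n² + 4.
Then P(3) = 139.

139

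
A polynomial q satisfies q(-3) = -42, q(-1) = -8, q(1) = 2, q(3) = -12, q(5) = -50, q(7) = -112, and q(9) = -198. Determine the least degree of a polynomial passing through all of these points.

Forward differences of the values at t = -3, -1, 1, 3, 5, 7, 9:
  q  : -42  -8  2  -12  -50  -112  -198
  Δ  : 34  10  -14  -38  -62  -86
  Δ^2: -24  -24  -24  -24  -24
  Δ^3: 0  0  0  0
  Δ^4: 0  0  0
  Δ^5: 0  0
  Δ^6: 0
The second differences are constant (-24) and nonzero, while all higher differences vanish, so the minimal degree is 2.

2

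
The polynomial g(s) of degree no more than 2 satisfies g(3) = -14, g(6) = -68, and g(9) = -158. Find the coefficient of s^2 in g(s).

Write g(s) = as^2 + bs + c. Substituting each data point gives a linear system:
  9a + 3b + c = -14
  36a + 6b + c = -68
  81a + 9b + c = -158
Solving the system yields a = -2, b = 0, c = 4.
So g(s) = -2s² + 4.
The leading coefficient is -2.

-2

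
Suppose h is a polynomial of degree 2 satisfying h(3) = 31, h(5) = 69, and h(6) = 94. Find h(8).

Using the Lagrange interpolation formula with nodes 3, 5, 6:
  L_0(u) = (u - 5)(u - 6) / 6
  L_1(u) = (u - 3)(u - 6) / -2
  L_2(u) = (u - 3)(u - 5) / 3
Then h(u) = 31·L_0(u) + 69·L_1(u) + 94·L_2(u).
Expanding and collecting terms gives h(u) = 2u^2 + 3u + 4.
Evaluating at u = 8: h(8) = 156.

156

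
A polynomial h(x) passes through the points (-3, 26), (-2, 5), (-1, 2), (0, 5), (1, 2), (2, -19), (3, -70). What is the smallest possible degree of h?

3

Forward differences of the values at x = -3, -2, -1, 0, 1, 2, 3:
  h  : 26  5  2  5  2  -19  -70
  Δ  : -21  -3  3  -3  -21  -51
  Δ^2: 18  6  -6  -18  -30
  Δ^3: -12  -12  -12  -12
  Δ^4: 0  0  0
  Δ^5: 0  0
  Δ^6: 0
The third differences are constant (-12) and nonzero, while all higher differences vanish, so the minimal degree is 3.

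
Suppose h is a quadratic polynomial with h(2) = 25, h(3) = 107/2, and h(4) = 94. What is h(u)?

Using the Lagrange interpolation formula with nodes 2, 3, 4:
  L_0(u) = (u - 3)(u - 4) / 2
  L_1(u) = (u - 2)(u - 4) / -1
  L_2(u) = (u - 2)(u - 3) / 2
Then h(u) = 25·L_0(u) + 107/2·L_1(u) + 94·L_2(u).
Expanding and collecting terms gives h(u) = 6u² - (3/2)u + 4.
Check: h(2) = 25. ✓

h(u) = 6u^2 - (3/2)u + 4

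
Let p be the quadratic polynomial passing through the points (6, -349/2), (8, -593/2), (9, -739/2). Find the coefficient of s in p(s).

Write p(s) = as^2 + bs + c. Substituting each data point gives a linear system:
  36a + 6b + c = -349/2
  64a + 8b + c = -593/2
  81a + 9b + c = -739/2
Solving the system yields a = -4, b = -5, c = -1/2.
So p(s) = -4s² - 5s - 1/2.
The coefficient of s is -5.

-5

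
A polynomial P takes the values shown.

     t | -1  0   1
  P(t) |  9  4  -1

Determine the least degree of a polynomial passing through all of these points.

Forward differences of the values at t = -1, 0, 1:
  P  : 9  4  -1
  Δ  : -5  -5
  Δ^2: 0
The first differences are constant (-5) and nonzero, while all higher differences vanish, so the minimal degree is 1.

1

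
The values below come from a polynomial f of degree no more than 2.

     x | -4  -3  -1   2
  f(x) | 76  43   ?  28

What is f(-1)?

7

The 3 known points determine the degree-2 polynomial uniquely.
Write f(x) = ax^2 + bx + c. Substituting each data point gives a linear system:
  16a - 4b + c = 76
  9a - 3b + c = 43
  4a + 2b + c = 28
Solving the system yields a = 5, b = 2, c = 4.
So f(x) = 5x^2 + 2x + 4.
Then f(-1) = 7.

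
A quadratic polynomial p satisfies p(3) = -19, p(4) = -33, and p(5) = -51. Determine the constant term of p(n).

-1

Write p(n) = an^2 + bn + c. Substituting each data point gives a linear system:
  9a + 3b + c = -19
  16a + 4b + c = -33
  25a + 5b + c = -51
Solving the system yields a = -2, b = 0, c = -1.
So p(n) = -2n² - 1.
The constant term is -1.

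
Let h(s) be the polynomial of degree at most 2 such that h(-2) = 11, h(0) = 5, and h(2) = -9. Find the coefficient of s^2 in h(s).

-1

Write h(s) = as^2 + bs + c. Substituting each data point gives a linear system:
  4a - 2b + c = 11
  c = 5
  4a + 2b + c = -9
Solving the system yields a = -1, b = -5, c = 5.
So h(s) = -s² - 5s + 5.
The leading coefficient is -1.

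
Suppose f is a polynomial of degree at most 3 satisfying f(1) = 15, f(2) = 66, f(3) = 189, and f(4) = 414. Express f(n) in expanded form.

Using the Lagrange interpolation formula with nodes 1, 2, 3, 4:
  L_0(n) = (n - 2)(n - 3)(n - 4) / -6
  L_1(n) = (n - 1)(n - 3)(n - 4) / 2
  L_2(n) = (n - 1)(n - 2)(n - 4) / -2
  L_3(n) = (n - 1)(n - 2)(n - 3) / 6
Then f(n) = 15·L_0(n) + 66·L_1(n) + 189·L_2(n) + 414·L_3(n).
Expanding and collecting terms gives f(n) = 5n^3 + 6n^2 - 2n + 6.
Check: f(1) = 15. ✓

f(n) = 5n^3 + 6n^2 - 2n + 6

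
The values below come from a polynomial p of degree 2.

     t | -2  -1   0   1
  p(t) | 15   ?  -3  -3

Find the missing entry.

3

On equispaced nodes a degree-2 polynomial has vanishing third forward difference, so
  - p(-2) + 3·p(-1) - 3·p(0) + p(1) = 0.
Substituting the known values and solving for p(-1):
  3·p(-1) = 9
  p(-1) = 3.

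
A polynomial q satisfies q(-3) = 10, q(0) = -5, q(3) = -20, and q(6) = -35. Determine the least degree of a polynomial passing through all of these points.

Forward differences of the values at x = -3, 0, 3, 6:
  q  : 10  -5  -20  -35
  Δ  : -15  -15  -15
  Δ^2: 0  0
  Δ^3: 0
The first differences are constant (-15) and nonzero, while all higher differences vanish, so the minimal degree is 1.

1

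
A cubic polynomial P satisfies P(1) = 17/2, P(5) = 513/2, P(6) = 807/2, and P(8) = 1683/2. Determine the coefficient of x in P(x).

1

Write P(x) = ax^3 + bx^2 + cx + d. Substituting each data point gives a linear system:
  a + b + c + d = 17/2
  125a + 25b + 5c + d = 513/2
  216a + 36b + 6c + d = 807/2
  512a + 64b + 8c + d = 1683/2
Solving the system yields a = 1, b = 5, c = 1, d = 3/2.
So P(x) = x³ + 5x² + x + 3/2.
The coefficient of x is 1.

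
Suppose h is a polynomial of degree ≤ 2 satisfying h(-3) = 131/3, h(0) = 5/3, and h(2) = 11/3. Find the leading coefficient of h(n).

Write h(n) = an^2 + bn + c. Substituting each data point gives a linear system:
  9a - 3b + c = 131/3
  c = 5/3
  4a + 2b + c = 11/3
Solving the system yields a = 3, b = -5, c = 5/3.
So h(n) = 3n^2 - 5n + 5/3.
The leading coefficient is 3.

3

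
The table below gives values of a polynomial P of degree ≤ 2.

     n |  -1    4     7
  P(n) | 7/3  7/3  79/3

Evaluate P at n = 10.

205/3

Using the Lagrange interpolation formula with nodes -1, 4, 7:
  L_0(n) = (n - 4)(n - 7) / 40
  L_1(n) = (n + 1)(n - 7) / -15
  L_2(n) = (n + 1)(n - 4) / 24
Then P(n) = 7/3·L_0(n) + 7/3·L_1(n) + 79/3·L_2(n).
Expanding and collecting terms gives P(n) = n² - 3n - 5/3.
Evaluating at n = 10: P(10) = 205/3.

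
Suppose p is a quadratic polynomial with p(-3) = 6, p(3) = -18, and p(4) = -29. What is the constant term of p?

3

Write p(x) = ax^2 + bx + c. Substituting each data point gives a linear system:
  9a - 3b + c = 6
  9a + 3b + c = -18
  16a + 4b + c = -29
Solving the system yields a = -1, b = -4, c = 3.
So p(x) = -x² - 4x + 3.
The constant term is 3.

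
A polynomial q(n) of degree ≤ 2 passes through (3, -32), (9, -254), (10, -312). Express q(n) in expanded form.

q(n) = -3n^2 - n - 2

Write q(n) = an^2 + bn + c. Substituting each data point gives a linear system:
  9a + 3b + c = -32
  81a + 9b + c = -254
  100a + 10b + c = -312
Solving the system yields a = -3, b = -1, c = -2.
So q(n) = -3n² - n - 2.
Check: q(3) = -32. ✓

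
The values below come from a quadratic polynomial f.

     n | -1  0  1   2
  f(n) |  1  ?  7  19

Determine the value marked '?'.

1

On equispaced nodes a degree-2 polynomial has vanishing third forward difference, so
  - f(-1) + 3·f(0) - 3·f(1) + f(2) = 0.
Substituting the known values and solving for f(0):
  3·f(0) = 3
  f(0) = 1.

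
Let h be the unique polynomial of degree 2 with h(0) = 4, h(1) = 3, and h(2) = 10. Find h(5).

79

Forward differences of the values at t = 0, 1, 2:
  h  : 4  3  10
  Δ  : -1  7
  Δ^2: 8
The second differences are constant, confirming degree 2.
Interpolating (Newton forward form) and evaluating at t = 5 gives h(5) = 79.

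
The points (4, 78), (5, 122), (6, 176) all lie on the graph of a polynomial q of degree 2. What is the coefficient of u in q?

Write q(u) = au^2 + bu + c. Substituting each data point gives a linear system:
  16a + 4b + c = 78
  25a + 5b + c = 122
  36a + 6b + c = 176
Solving the system yields a = 5, b = -1, c = 2.
So q(u) = 5u^2 - u + 2.
The coefficient of u is -1.

-1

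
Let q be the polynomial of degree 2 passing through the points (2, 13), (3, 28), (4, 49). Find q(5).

Write q(s) = as^2 + bs + c. Substituting each data point gives a linear system:
  4a + 2b + c = 13
  9a + 3b + c = 28
  16a + 4b + c = 49
Solving the system yields a = 3, b = 0, c = 1.
So q(s) = 3s^2 + 1.
Then q(5) = 76.

76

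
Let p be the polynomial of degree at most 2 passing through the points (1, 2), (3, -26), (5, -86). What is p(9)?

-302

Using the Lagrange interpolation formula with nodes 1, 3, 5:
  L_0(x) = (x - 3)(x - 5) / 8
  L_1(x) = (x - 1)(x - 5) / -4
  L_2(x) = (x - 1)(x - 3) / 8
Then p(x) = 2·L_0(x) - 26·L_1(x) - 86·L_2(x).
Expanding and collecting terms gives p(x) = -4x^2 + 2x + 4.
Evaluating at x = 9: p(9) = -302.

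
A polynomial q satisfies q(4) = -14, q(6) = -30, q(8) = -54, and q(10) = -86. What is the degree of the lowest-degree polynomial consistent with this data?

Forward differences of the values at x = 4, 6, 8, 10:
  q  : -14  -30  -54  -86
  Δ  : -16  -24  -32
  Δ^2: -8  -8
  Δ^3: 0
The second differences are constant (-8) and nonzero, while all higher differences vanish, so the minimal degree is 2.

2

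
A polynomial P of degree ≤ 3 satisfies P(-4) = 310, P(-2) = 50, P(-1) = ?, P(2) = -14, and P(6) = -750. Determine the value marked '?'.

The 4 known points determine the degree-3 polynomial uniquely.
Write P(s) = as^3 + bs^2 + cs + d. Substituting each data point gives a linear system:
  -64a + 16b - 4c + d = 310
  -8a + 4b - 2c + d = 50
  8a + 4b + 2c + d = -14
  216a + 36b + 6c + d = -750
Solving the system yields a = -4, b = 3, c = 0, d = 6.
So P(s) = -4s³ + 3s² + 6.
Then P(-1) = 13.

13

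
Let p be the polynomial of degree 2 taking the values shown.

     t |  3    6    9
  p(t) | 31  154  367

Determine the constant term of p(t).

-2

Write p(t) = at^2 + bt + c. Substituting each data point gives a linear system:
  9a + 3b + c = 31
  36a + 6b + c = 154
  81a + 9b + c = 367
Solving the system yields a = 5, b = -4, c = -2.
So p(t) = 5t^2 - 4t - 2.
The constant term is -2.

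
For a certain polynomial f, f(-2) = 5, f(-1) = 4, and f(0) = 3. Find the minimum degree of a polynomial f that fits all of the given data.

1

Forward differences of the values at x = -2, -1, 0:
  f  : 5  4  3
  Δ  : -1  -1
  Δ^2: 0
The first differences are constant (-1) and nonzero, while all higher differences vanish, so the minimal degree is 1.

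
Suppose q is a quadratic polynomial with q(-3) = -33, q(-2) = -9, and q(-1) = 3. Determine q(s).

Using the Lagrange interpolation formula with nodes -3, -2, -1:
  L_0(s) = (s + 2)(s + 1) / 2
  L_1(s) = (s + 3)(s + 1) / -1
  L_2(s) = (s + 3)(s + 2) / 2
Then q(s) = -33·L_0(s) - 9·L_1(s) + 3·L_2(s).
Expanding and collecting terms gives q(s) = -6s^2 - 6s + 3.
Check: q(-2) = -9. ✓

q(s) = -6s^2 - 6s + 3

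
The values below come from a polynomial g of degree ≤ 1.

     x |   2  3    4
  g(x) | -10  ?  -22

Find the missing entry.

On equispaced nodes a degree-1 polynomial has vanishing second forward difference, so
  g(2) - 2·g(3) + g(4) = 0.
Substituting the known values and solving for g(3):
  -2·g(3) = 32
  g(3) = -16.

-16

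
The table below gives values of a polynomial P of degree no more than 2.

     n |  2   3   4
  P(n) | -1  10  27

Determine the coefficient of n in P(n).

-4

Write P(n) = an^2 + bn + c. Substituting each data point gives a linear system:
  4a + 2b + c = -1
  9a + 3b + c = 10
  16a + 4b + c = 27
Solving the system yields a = 3, b = -4, c = -5.
So P(n) = 3n^2 - 4n - 5.
The coefficient of n is -4.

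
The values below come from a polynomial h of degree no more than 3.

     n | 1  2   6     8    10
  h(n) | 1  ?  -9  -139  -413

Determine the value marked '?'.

11

The 4 known points determine the degree-3 polynomial uniquely.
Write h(n) = an^3 + bn^2 + cn + d. Substituting each data point gives a linear system:
  a + b + c + d = 1
  216a + 36b + 6c + d = -9
  512a + 64b + 8c + d = -139
  1000a + 100b + 10c + d = -413
Solving the system yields a = -1, b = 6, c = -1, d = -3.
So h(n) = -n^3 + 6n^2 - n - 3.
Then h(2) = 11.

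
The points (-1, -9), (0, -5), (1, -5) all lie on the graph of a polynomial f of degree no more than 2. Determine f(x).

Using the Lagrange interpolation formula with nodes -1, 0, 1:
  L_0(x) = x(x - 1) / 2
  L_1(x) = (x + 1)(x - 1) / -1
  L_2(x) = (x + 1)x / 2
Then f(x) = -9·L_0(x) - 5·L_1(x) - 5·L_2(x).
Expanding and collecting terms gives f(x) = -2x^2 + 2x - 5.
Check: f(-1) = -9. ✓

f(x) = -2x^2 + 2x - 5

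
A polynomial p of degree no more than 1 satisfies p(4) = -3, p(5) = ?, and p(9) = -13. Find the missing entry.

-5

The 2 known points determine the degree-1 polynomial uniquely.
Write p(n) = an + b. Substituting each data point gives a linear system:
  4a + b = -3
  9a + b = -13
Solving the system yields a = -2, b = 5.
So p(n) = -2n + 5.
Then p(5) = -5.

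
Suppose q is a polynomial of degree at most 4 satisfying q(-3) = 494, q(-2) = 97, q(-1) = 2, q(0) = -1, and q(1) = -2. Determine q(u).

q(u) = 5u^4 - 5u^3 - 4u^2 + 3u - 1

Write q(u) = au^4 + bu^3 + cu^2 + du + e. Substituting each data point gives a linear system:
  81a - 27b + 9c - 3d + e = 494
  16a - 8b + 4c - 2d + e = 97
  a - b + c - d + e = 2
  e = -1
  a + b + c + d + e = -2
Solving the system yields a = 5, b = -5, c = -4, d = 3, e = -1.
So q(u) = 5u^4 - 5u^3 - 4u^2 + 3u - 1.
Check: q(-3) = 494. ✓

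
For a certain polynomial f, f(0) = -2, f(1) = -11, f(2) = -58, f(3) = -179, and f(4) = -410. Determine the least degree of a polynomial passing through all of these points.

3

Forward differences of the values at t = 0, 1, 2, 3, 4:
  f  : -2  -11  -58  -179  -410
  Δ  : -9  -47  -121  -231
  Δ^2: -38  -74  -110
  Δ^3: -36  -36
  Δ^4: 0
The third differences are constant (-36) and nonzero, while all higher differences vanish, so the minimal degree is 3.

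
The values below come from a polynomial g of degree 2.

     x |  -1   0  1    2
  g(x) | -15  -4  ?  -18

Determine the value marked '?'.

-5

On equispaced nodes a degree-2 polynomial has vanishing third forward difference, so
  - g(-1) + 3·g(0) - 3·g(1) + g(2) = 0.
Substituting the known values and solving for g(1):
  -3·g(1) = 15
  g(1) = -5.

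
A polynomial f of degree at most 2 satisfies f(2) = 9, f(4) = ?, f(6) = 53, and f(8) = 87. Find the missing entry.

The 3 known points determine the degree-2 polynomial uniquely.
Write f(s) = as^2 + bs + c. Substituting each data point gives a linear system:
  4a + 2b + c = 9
  36a + 6b + c = 53
  64a + 8b + c = 87
Solving the system yields a = 1, b = 3, c = -1.
So f(s) = s^2 + 3s - 1.
Then f(4) = 27.

27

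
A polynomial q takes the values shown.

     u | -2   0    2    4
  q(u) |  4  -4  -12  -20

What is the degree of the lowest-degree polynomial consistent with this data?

1

Forward differences of the values at u = -2, 0, 2, 4:
  q  : 4  -4  -12  -20
  Δ  : -8  -8  -8
  Δ^2: 0  0
  Δ^3: 0
The first differences are constant (-8) and nonzero, while all higher differences vanish, so the minimal degree is 1.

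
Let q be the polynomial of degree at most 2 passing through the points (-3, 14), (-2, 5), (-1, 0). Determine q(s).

q(s) = 2s^2 + s - 1

Write q(s) = as^2 + bs + c. Substituting each data point gives a linear system:
  9a - 3b + c = 14
  4a - 2b + c = 5
  a - b + c = 0
Solving the system yields a = 2, b = 1, c = -1.
So q(s) = 2s^2 + s - 1.
Check: q(-2) = 5. ✓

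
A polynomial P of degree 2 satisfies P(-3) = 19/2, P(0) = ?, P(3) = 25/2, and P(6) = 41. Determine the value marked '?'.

2

On equispaced nodes a degree-2 polynomial has vanishing third forward difference, so
  - P(-3) + 3·P(0) - 3·P(3) + P(6) = 0.
Substituting the known values and solving for P(0):
  3·P(0) = 6
  P(0) = 2.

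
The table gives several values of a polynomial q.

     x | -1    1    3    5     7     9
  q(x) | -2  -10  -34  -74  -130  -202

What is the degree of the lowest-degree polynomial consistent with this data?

2

Forward differences of the values at x = -1, 1, 3, 5, 7, 9:
  q  : -2  -10  -34  -74  -130  -202
  Δ  : -8  -24  -40  -56  -72
  Δ^2: -16  -16  -16  -16
  Δ^3: 0  0  0
  Δ^4: 0  0
  Δ^5: 0
The second differences are constant (-16) and nonzero, while all higher differences vanish, so the minimal degree is 2.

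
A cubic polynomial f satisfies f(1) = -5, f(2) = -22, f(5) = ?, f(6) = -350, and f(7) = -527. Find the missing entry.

The 4 known points determine the degree-3 polynomial uniquely.
Write f(t) = at^3 + bt^2 + ct + d. Substituting each data point gives a linear system:
  a + b + c + d = -5
  8a + 4b + 2c + d = -22
  216a + 36b + 6c + d = -350
  343a + 49b + 7c + d = -527
Solving the system yields a = -1, b = -4, c = 2, d = -2.
So f(t) = -t^3 - 4t^2 + 2t - 2.
Then f(5) = -217.

-217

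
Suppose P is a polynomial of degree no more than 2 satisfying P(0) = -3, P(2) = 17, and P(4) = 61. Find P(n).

Using the Lagrange interpolation formula with nodes 0, 2, 4:
  L_0(n) = (n - 2)(n - 4) / 8
  L_1(n) = n(n - 4) / -4
  L_2(n) = n(n - 2) / 8
Then P(n) = -3·L_0(n) + 17·L_1(n) + 61·L_2(n).
Expanding and collecting terms gives P(n) = 3n^2 + 4n - 3.
Check: P(2) = 17. ✓

P(n) = 3n^2 + 4n - 3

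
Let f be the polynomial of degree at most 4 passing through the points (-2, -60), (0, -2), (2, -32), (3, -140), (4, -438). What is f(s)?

Write f(s) = as^4 + bs^3 + cs^2 + ds + e. Substituting each data point gives a linear system:
  16a - 8b + 4c - 2d + e = -60
  e = -2
  16a + 8b + 4c + 2d + e = -32
  81a + 27b + 9c + 3d + e = -140
  256a + 64b + 16c + 4d + e = -438
Solving the system yields a = -2, b = 2, c = -3, d = -1, e = -2.
So f(s) = -2s^4 + 2s^3 - 3s^2 - s - 2.
Check: f(3) = -140. ✓

f(s) = -2s^4 + 2s^3 - 3s^2 - s - 2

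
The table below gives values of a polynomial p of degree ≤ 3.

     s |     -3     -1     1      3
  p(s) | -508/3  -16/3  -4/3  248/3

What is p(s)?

p(s) = 5s^3 - 5s^2 - 3s + 5/3

Using the Lagrange interpolation formula with nodes -3, -1, 1, 3:
  L_0(s) = (s + 1)(s - 1)(s - 3) / -48
  L_1(s) = (s + 3)(s - 1)(s - 3) / 16
  L_2(s) = (s + 3)(s + 1)(s - 3) / -16
  L_3(s) = (s + 3)(s + 1)(s - 1) / 48
Then p(s) = -508/3·L_0(s) - 16/3·L_1(s) - 4/3·L_2(s) + 248/3·L_3(s).
Expanding and collecting terms gives p(s) = 5s^3 - 5s^2 - 3s + 5/3.
Check: p(-1) = -16/3. ✓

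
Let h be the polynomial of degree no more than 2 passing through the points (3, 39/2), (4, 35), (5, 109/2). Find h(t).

Write h(t) = at^2 + bt + c. Substituting each data point gives a linear system:
  9a + 3b + c = 39/2
  16a + 4b + c = 35
  25a + 5b + c = 109/2
Solving the system yields a = 2, b = 3/2, c = -3.
So h(t) = 2t² + (3/2)t - 3.
Check: h(5) = 109/2. ✓

h(t) = 2t^2 + (3/2)t - 3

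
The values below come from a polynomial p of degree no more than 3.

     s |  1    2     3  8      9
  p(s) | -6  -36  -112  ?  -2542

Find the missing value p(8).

The 4 known points determine the degree-3 polynomial uniquely.
Write p(s) = as^3 + bs^2 + cs + d. Substituting each data point gives a linear system:
  a + b + c + d = -6
  8a + 4b + 2c + d = -36
  27a + 9b + 3c + d = -112
  729a + 81b + 9c + d = -2542
Solving the system yields a = -3, b = -5, c = 6, d = -4.
So p(s) = -3s³ - 5s² + 6s - 4.
Then p(8) = -1812.

-1812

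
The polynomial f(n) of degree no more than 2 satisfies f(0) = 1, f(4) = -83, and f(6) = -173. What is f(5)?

-124

Using the Lagrange interpolation formula with nodes 0, 4, 6:
  L_0(n) = (n - 4)(n - 6) / 24
  L_1(n) = n(n - 6) / -8
  L_2(n) = n(n - 4) / 12
Then f(n) = 1·L_0(n) - 83·L_1(n) - 173·L_2(n).
Expanding and collecting terms gives f(n) = -4n² - 5n + 1.
Evaluating at n = 5: f(5) = -124.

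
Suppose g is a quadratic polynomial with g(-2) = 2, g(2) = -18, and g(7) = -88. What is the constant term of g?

-4

Write g(n) = an^2 + bn + c. Substituting each data point gives a linear system:
  4a - 2b + c = 2
  4a + 2b + c = -18
  49a + 7b + c = -88
Solving the system yields a = -1, b = -5, c = -4.
So g(n) = -n² - 5n - 4.
The constant term is -4.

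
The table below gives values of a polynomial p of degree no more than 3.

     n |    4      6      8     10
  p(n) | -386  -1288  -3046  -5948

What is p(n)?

p(n) = -6n^3 + n^2 - 5n + 2

Write p(n) = an^3 + bn^2 + cn + d. Substituting each data point gives a linear system:
  64a + 16b + 4c + d = -386
  216a + 36b + 6c + d = -1288
  512a + 64b + 8c + d = -3046
  1000a + 100b + 10c + d = -5948
Solving the system yields a = -6, b = 1, c = -5, d = 2.
So p(n) = -6n^3 + n^2 - 5n + 2.
Check: p(10) = -5948. ✓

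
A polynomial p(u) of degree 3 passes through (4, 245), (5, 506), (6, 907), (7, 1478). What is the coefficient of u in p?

Write p(u) = au^3 + bu^2 + cu + d. Substituting each data point gives a linear system:
  64a + 16b + 4c + d = 245
  125a + 25b + 5c + d = 506
  216a + 36b + 6c + d = 907
  343a + 49b + 7c + d = 1478
Solving the system yields a = 5, b = -5, c = 1, d = 1.
So p(u) = 5u^3 - 5u^2 + u + 1.
The coefficient of u is 1.

1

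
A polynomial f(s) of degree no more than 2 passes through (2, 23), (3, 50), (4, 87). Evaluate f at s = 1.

Forward differences of the values at s = 2, 3, 4:
  f  : 23  50  87
  Δ  : 27  37
  Δ^2: 10
The second differences are constant, confirming degree 2.
Interpolating (Newton forward form) and evaluating at s = 1 gives f(1) = 6.

6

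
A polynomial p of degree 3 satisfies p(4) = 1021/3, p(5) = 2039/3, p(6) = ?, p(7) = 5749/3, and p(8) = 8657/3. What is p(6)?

1193

On equispaced nodes a degree-3 polynomial has vanishing fourth forward difference, so
  p(4) - 4·p(5) + 6·p(6) - 4·p(7) + p(8) = 0.
Substituting the known values and solving for p(6):
  6·p(6) = 7158
  p(6) = 1193.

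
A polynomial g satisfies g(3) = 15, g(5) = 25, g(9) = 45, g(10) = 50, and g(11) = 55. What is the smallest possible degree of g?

1

Divided differences on the nodes 3, 5, 9, 10, 11:
  order 0: 15  25  45  50  55
  order 1: 5  5  5  5
  order 2: 0  0  0
  order 3: 0  0
  order 4: 0
The order-1 divided differences are all 5 (nonzero) and every higher order vanishes, so the data lies on a polynomial of degree exactly 1.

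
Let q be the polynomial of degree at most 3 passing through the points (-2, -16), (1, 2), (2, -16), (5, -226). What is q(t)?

q(t) = -t^3 - 5t^2 + 4t + 4

Write q(t) = at^3 + bt^2 + ct + d. Substituting each data point gives a linear system:
  -8a + 4b - 2c + d = -16
  a + b + c + d = 2
  8a + 4b + 2c + d = -16
  125a + 25b + 5c + d = -226
Solving the system yields a = -1, b = -5, c = 4, d = 4.
So q(t) = -t^3 - 5t^2 + 4t + 4.
Check: q(-2) = -16. ✓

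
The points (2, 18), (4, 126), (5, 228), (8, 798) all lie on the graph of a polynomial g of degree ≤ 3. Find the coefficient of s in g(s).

Write g(s) = as^3 + bs^2 + cs + d. Substituting each data point gives a linear system:
  8a + 4b + 2c + d = 18
  64a + 16b + 4c + d = 126
  125a + 25b + 5c + d = 228
  512a + 64b + 8c + d = 798
Solving the system yields a = 1, b = 5, c = -4, d = -2.
So g(s) = s^3 + 5s^2 - 4s - 2.
The coefficient of s is -4.

-4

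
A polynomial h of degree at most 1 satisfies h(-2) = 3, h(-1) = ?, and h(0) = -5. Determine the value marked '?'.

-1

The 2 known points determine the degree-1 polynomial uniquely.
Write h(n) = an + b. Substituting each data point gives a linear system:
  -2a + b = 3
  b = -5
Solving the system yields a = -4, b = -5.
So h(n) = -4n - 5.
Then h(-1) = -1.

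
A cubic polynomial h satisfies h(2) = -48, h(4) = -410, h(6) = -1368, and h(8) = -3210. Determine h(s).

Write h(s) = as^3 + bs^2 + cs + d. Substituting each data point gives a linear system:
  8a + 4b + 2c + d = -48
  64a + 16b + 4c + d = -410
  216a + 36b + 6c + d = -1368
  512a + 64b + 8c + d = -3210
Solving the system yields a = -6, b = -5/2, c = 2, d = 6.
So h(s) = -6s^3 - (5/2)s^2 + 2s + 6.
Check: h(2) = -48. ✓

h(s) = -6s^3 - (5/2)s^2 + 2s + 6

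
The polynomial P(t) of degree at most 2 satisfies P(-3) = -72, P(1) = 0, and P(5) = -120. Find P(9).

Write P(t) = at^2 + bt + c. Substituting each data point gives a linear system:
  9a - 3b + c = -72
  a + b + c = 0
  25a + 5b + c = -120
Solving the system yields a = -6, b = 6, c = 0.
So P(t) = -6t² + 6t.
Then P(9) = -432.

-432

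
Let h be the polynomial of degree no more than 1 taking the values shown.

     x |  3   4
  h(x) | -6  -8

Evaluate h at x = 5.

Using the Lagrange interpolation formula with nodes 3, 4:
  L_0(x) = (x - 4) / -1
  L_1(x) = (x - 3) / 1
Then h(x) = -6·L_0(x) - 8·L_1(x).
Expanding and collecting terms gives h(x) = -2x.
Evaluating at x = 5: h(5) = -10.

-10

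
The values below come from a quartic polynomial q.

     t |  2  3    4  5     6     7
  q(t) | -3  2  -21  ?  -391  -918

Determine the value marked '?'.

-126

On equispaced nodes a degree-4 polynomial has vanishing fifth forward difference, so
  - q(2) + 5·q(3) - 10·q(4) + 10·q(5) - 5·q(6) + q(7) = 0.
Substituting the known values and solving for q(5):
  10·q(5) = -1260
  q(5) = -126.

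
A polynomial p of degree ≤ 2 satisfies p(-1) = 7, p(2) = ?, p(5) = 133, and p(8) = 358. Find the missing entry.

On equispaced nodes a degree-2 polynomial has vanishing third forward difference, so
  - p(-1) + 3·p(2) - 3·p(5) + p(8) = 0.
Substituting the known values and solving for p(2):
  3·p(2) = 48
  p(2) = 16.

16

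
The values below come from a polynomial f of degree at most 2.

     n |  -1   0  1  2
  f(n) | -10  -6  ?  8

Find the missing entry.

0

The 3 known points determine the degree-2 polynomial uniquely.
Write f(n) = an^2 + bn + c. Substituting each data point gives a linear system:
  a - b + c = -10
  c = -6
  4a + 2b + c = 8
Solving the system yields a = 1, b = 5, c = -6.
So f(n) = n^2 + 5n - 6.
Then f(1) = 0.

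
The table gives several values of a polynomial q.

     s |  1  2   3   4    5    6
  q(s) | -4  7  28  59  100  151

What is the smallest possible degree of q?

2

Forward differences of the values at s = 1, 2, 3, 4, 5, 6:
  q  : -4  7  28  59  100  151
  Δ  : 11  21  31  41  51
  Δ^2: 10  10  10  10
  Δ^3: 0  0  0
  Δ^4: 0  0
  Δ^5: 0
The second differences are constant (10) and nonzero, while all higher differences vanish, so the minimal degree is 2.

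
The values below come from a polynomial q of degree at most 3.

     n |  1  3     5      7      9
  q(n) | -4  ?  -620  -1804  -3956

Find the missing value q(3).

The 4 known points determine the degree-3 polynomial uniquely.
Write q(n) = an^3 + bn^2 + cn + d. Substituting each data point gives a linear system:
  a + b + c + d = -4
  125a + 25b + 5c + d = -620
  343a + 49b + 7c + d = -1804
  729a + 81b + 9c + d = -3956
Solving the system yields a = -6, b = 5, c = 2, d = -5.
So q(n) = -6n^3 + 5n^2 + 2n - 5.
Then q(3) = -116.

-116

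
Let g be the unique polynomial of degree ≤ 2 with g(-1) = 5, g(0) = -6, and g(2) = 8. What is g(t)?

g(t) = 6t^2 - 5t - 6

Using the Lagrange interpolation formula with nodes -1, 0, 2:
  L_0(t) = t(t - 2) / 3
  L_1(t) = (t + 1)(t - 2) / -2
  L_2(t) = (t + 1)t / 6
Then g(t) = 5·L_0(t) - 6·L_1(t) + 8·L_2(t).
Expanding and collecting terms gives g(t) = 6t^2 - 5t - 6.
Check: g(-1) = 5. ✓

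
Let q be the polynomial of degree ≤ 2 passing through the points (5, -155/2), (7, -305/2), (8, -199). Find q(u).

Write q(u) = au^2 + bu + c. Substituting each data point gives a linear system:
  25a + 5b + c = -155/2
  49a + 7b + c = -305/2
  64a + 8b + c = -199
Solving the system yields a = -3, b = -3/2, c = 5.
So q(u) = -3u^2 - (3/2)u + 5.
Check: q(7) = -305/2. ✓

q(u) = -3u^2 - (3/2)u + 5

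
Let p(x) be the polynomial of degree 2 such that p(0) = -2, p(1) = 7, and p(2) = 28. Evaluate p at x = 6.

Forward differences of the values at x = 0, 1, 2:
  p  : -2  7  28
  Δ  : 9  21
  Δ^2: 12
The second differences are constant, confirming degree 2.
Interpolating (Newton forward form) and evaluating at x = 6 gives p(6) = 232.

232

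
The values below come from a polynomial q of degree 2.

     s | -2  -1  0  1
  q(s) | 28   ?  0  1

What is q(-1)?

9

On equispaced nodes a degree-2 polynomial has vanishing third forward difference, so
  - q(-2) + 3·q(-1) - 3·q(0) + q(1) = 0.
Substituting the known values and solving for q(-1):
  3·q(-1) = 27
  q(-1) = 9.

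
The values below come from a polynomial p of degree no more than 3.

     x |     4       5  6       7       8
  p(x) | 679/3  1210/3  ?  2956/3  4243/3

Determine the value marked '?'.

The 4 known points determine the degree-3 polynomial uniquely.
Write p(x) = ax^3 + bx^2 + cx + d. Substituting each data point gives a linear system:
  64a + 16b + 4c + d = 679/3
  125a + 25b + 5c + d = 1210/3
  343a + 49b + 7c + d = 2956/3
  512a + 64b + 8c + d = 4243/3
Solving the system yields a = 2, b = 6, c = 1, d = -5/3.
So p(x) = 2x³ + 6x² + x - 5/3.
Then p(6) = 1957/3.

1957/3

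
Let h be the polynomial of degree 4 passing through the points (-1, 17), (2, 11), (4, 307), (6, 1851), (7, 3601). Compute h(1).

Write h(s) = as^4 + bs^3 + cs^2 + ds + e. Substituting each data point gives a linear system:
  a - b + c - d + e = 17
  16a + 8b + 4c + 2d + e = 11
  256a + 64b + 16c + 4d + e = 307
  1296a + 216b + 36c + 6d + e = 1851
  2401a + 343b + 49c + 7d + e = 3601
Solving the system yields a = 2, b = -4, c = 4, d = -4, e = 3.
So h(s) = 2s^4 - 4s^3 + 4s^2 - 4s + 3.
Then h(1) = 1.

1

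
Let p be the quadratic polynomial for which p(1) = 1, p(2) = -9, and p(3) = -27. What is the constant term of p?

3

Write p(u) = au^2 + bu + c. Substituting each data point gives a linear system:
  a + b + c = 1
  4a + 2b + c = -9
  9a + 3b + c = -27
Solving the system yields a = -4, b = 2, c = 3.
So p(u) = -4u² + 2u + 3.
The constant term is 3.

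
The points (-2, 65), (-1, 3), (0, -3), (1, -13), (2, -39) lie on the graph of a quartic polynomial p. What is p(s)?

p(s) = 2s^4 - 6s^3 - 4s^2 - 2s - 3

Write p(s) = as^4 + bs^3 + cs^2 + ds + e. Substituting each data point gives a linear system:
  16a - 8b + 4c - 2d + e = 65
  a - b + c - d + e = 3
  e = -3
  a + b + c + d + e = -13
  16a + 8b + 4c + 2d + e = -39
Solving the system yields a = 2, b = -6, c = -4, d = -2, e = -3.
So p(s) = 2s^4 - 6s^3 - 4s^2 - 2s - 3.
Check: p(2) = -39. ✓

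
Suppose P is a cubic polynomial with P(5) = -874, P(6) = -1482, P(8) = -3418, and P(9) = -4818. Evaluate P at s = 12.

Write P(s) = as^3 + bs^2 + cs + d. Substituting each data point gives a linear system:
  125a + 25b + 5c + d = -874
  216a + 36b + 6c + d = -1482
  512a + 64b + 8c + d = -3418
  729a + 81b + 9c + d = -4818
Solving the system yields a = -6, b = -6, c = 4, d = 6.
So P(s) = -6s³ - 6s² + 4s + 6.
Then P(12) = -11178.

-11178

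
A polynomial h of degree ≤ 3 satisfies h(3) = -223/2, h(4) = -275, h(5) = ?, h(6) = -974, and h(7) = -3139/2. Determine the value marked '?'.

The 4 known points determine the degree-3 polynomial uniquely.
Write h(u) = au^3 + bu^2 + cu + d. Substituting each data point gives a linear system:
  27a + 9b + 3c + d = -223/2
  64a + 16b + 4c + d = -275
  216a + 36b + 6c + d = -974
  343a + 49b + 7c + d = -3139/2
Solving the system yields a = -5, b = 3, c = 1/2, d = -5.
So h(u) = -5u^3 + 3u^2 + (1/2)u - 5.
Then h(5) = -1105/2.

-1105/2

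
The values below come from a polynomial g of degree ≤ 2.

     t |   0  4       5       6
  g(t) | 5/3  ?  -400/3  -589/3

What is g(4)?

The 3 known points determine the degree-2 polynomial uniquely.
Write g(t) = at^2 + bt + c. Substituting each data point gives a linear system:
  c = 5/3
  25a + 5b + c = -400/3
  36a + 6b + c = -589/3
Solving the system yields a = -6, b = 3, c = 5/3.
So g(t) = -6t² + 3t + 5/3.
Then g(4) = -247/3.

-247/3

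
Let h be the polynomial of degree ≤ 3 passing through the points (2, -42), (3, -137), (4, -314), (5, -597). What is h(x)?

h(x) = -4x^3 - 5x^2 + 6x - 2

Write h(x) = ax^3 + bx^2 + cx + d. Substituting each data point gives a linear system:
  8a + 4b + 2c + d = -42
  27a + 9b + 3c + d = -137
  64a + 16b + 4c + d = -314
  125a + 25b + 5c + d = -597
Solving the system yields a = -4, b = -5, c = 6, d = -2.
So h(x) = -4x^3 - 5x^2 + 6x - 2.
Check: h(5) = -597. ✓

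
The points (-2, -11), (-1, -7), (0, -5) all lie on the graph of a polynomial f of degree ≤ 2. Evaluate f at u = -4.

Forward differences of the values at u = -2, -1, 0:
  f  : -11  -7  -5
  Δ  : 4  2
  Δ^2: -2
The second differences are constant, confirming degree 2.
Interpolating (Newton forward form) and evaluating at u = -4 gives f(-4) = -25.

-25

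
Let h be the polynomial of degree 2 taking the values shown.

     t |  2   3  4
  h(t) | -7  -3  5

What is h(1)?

Forward differences of the values at t = 2, 3, 4:
  h  : -7  -3  5
  Δ  : 4  8
  Δ^2: 4
The second differences are constant, confirming degree 2.
Interpolating (Newton forward form) and evaluating at t = 1 gives h(1) = -7.

-7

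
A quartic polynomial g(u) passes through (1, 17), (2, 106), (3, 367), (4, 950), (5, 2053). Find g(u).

Write g(u) = au^4 + bu^3 + cu^2 + du + e. Substituting each data point gives a linear system:
  a + b + c + d + e = 17
  16a + 8b + 4c + 2d + e = 106
  81a + 27b + 9c + 3d + e = 367
  256a + 64b + 16c + 4d + e = 950
  625a + 125b + 25c + 5d + e = 2053
Solving the system yields a = 2, b = 5, c = 6, d = 6, e = -2.
So g(u) = 2u⁴ + 5u³ + 6u² + 6u - 2.
Check: g(5) = 2053. ✓

g(u) = 2u^4 + 5u^3 + 6u^2 + 6u - 2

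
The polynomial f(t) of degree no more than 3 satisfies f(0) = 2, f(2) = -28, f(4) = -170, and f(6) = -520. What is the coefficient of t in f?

Write f(t) = at^3 + bt^2 + ct + d. Substituting each data point gives a linear system:
  d = 2
  8a + 4b + 2c + d = -28
  64a + 16b + 4c + d = -170
  216a + 36b + 6c + d = -520
Solving the system yields a = -2, b = -2, c = -3, d = 2.
So f(t) = -2t³ - 2t² - 3t + 2.
The coefficient of t is -3.

-3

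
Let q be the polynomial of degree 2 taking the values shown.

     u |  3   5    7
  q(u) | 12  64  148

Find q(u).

q(u) = 4u^2 - 6u - 6

Write q(u) = au^2 + bu + c. Substituting each data point gives a linear system:
  9a + 3b + c = 12
  25a + 5b + c = 64
  49a + 7b + c = 148
Solving the system yields a = 4, b = -6, c = -6.
So q(u) = 4u^2 - 6u - 6.
Check: q(7) = 148. ✓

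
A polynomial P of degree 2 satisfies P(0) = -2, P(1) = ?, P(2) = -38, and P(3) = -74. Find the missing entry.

On equispaced nodes a degree-2 polynomial has vanishing third forward difference, so
  - P(0) + 3·P(1) - 3·P(2) + P(3) = 0.
Substituting the known values and solving for P(1):
  3·P(1) = -42
  P(1) = -14.

-14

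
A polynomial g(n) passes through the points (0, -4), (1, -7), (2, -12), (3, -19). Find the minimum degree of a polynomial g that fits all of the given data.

2

Forward differences of the values at n = 0, 1, 2, 3:
  g  : -4  -7  -12  -19
  Δ  : -3  -5  -7
  Δ^2: -2  -2
  Δ^3: 0
The second differences are constant (-2) and nonzero, while all higher differences vanish, so the minimal degree is 2.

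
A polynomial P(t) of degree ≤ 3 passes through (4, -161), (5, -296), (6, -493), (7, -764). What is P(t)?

Write P(t) = at^3 + bt^2 + ct + d. Substituting each data point gives a linear system:
  64a + 16b + 4c + d = -161
  125a + 25b + 5c + d = -296
  216a + 36b + 6c + d = -493
  343a + 49b + 7c + d = -764
Solving the system yields a = -2, b = -1, c = -4, d = -1.
So P(t) = -2t^3 - t^2 - 4t - 1.
Check: P(6) = -493. ✓

P(t) = -2t^3 - t^2 - 4t - 1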